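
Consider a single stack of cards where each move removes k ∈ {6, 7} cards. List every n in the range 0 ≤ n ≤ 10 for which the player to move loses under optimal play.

0, 1, 2, 3, 4, 5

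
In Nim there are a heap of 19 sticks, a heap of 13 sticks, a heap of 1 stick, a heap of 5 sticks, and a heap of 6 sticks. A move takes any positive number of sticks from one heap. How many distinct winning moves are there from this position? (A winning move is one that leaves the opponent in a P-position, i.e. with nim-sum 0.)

Compute the nim-sum pairwise:
19 ⊕ 13 = 30
30 ⊕ 1 = 31
31 ⊕ 5 = 26
26 ⊕ 6 = 28
The overall nim-sum is X = 28. A heap of size p has a winning move iff p XOR X < p (reduce it to p XOR X).
  19: 19 XOR 28 = 15 < 19 — winning move (to 15).
  13: 13 XOR 28 = 17 ≥ 13 — no move.
  1: 1 XOR 28 = 29 ≥ 1 — no move.
  5: 5 XOR 28 = 25 ≥ 5 — no move.
  6: 6 XOR 28 = 26 ≥ 6 — no move.
That gives 1 winning move.

1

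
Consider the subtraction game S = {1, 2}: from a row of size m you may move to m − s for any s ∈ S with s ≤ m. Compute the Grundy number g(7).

1

Grundy values for subtraction set {1, 2}:
g(0) = mex{} = 0
g(1) = mex{0} = 1
g(2) = mex{0,1} = 2
g(3) = mex{1,2} = 0
g(4) = mex{0,2} = 1
g(5) = mex{0,1} = 2
g(6) = mex{1,2} = 0
g(7) = mex{0,2} = 1
So g(7) = 1.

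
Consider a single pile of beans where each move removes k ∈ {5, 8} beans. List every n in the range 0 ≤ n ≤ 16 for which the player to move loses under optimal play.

0, 1, 2, 3, 4, 13, 14, 15, 16

Compute g(0), g(1), … for moves {5, 8}:
k:     0  1  2  3  4  5  6  7  8  9 10 11 12 13 14 15 16
g(k):  0  0  0  0  0  1  1  1  1  1  2  2  2  0  0  0  0
The P-positions (g = 0) in 0..16 are 0, 1, 2, 3, 4, 13, 14, 15, 16.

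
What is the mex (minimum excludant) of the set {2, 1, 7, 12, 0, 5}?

The values 0, 1, 2 are all present; 3 is the first non-negative integer missing from the set.

3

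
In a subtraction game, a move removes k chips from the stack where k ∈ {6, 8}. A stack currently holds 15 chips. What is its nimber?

0

Grundy values for subtraction set {6, 8}:
k:     0  1  2  3  4  5  6  7  8  9 10 11 12 13 14 15
g(k):  0  0  0  0  0  0  1  1  1  1  1  1  2  2  0  0
So g(15) = 0.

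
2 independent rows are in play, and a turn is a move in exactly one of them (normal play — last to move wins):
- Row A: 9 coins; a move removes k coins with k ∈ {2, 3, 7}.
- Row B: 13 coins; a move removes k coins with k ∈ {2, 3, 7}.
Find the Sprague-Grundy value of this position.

For row A, compute g(0), g(1), … with moves {2, 3, 7}:
k:     0  1  2  3  4  5  6  7  8  9
g(k):  0  0  1  1  2  0  0  1  1  2
So g(9) = 2.
Grundy values for row B (subtraction set {2, 3, 7}):
k:     0  1  2  3  4  5  6  7  8  9 10 11 12 13
g(k):  0  0  1  1  2  0  0  1  1  2  0  0  1  1
So g(13) = 1.
By the Sprague-Grundy theorem, the Grundy value of a sum of independent games is the XOR of the component values.
Combined value = 2 XOR 1 = 3.

3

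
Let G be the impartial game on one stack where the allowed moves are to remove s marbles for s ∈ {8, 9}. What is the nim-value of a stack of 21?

Compute g(0), g(1), … for moves {8, 9}:
k:     0  1  2  3  4  5  6  7  8  9 10 11 12 13 14 15 16 17 18 19 20 21
g(k):  0  0  0  0  0  0  0  0  1  1  1  1  1  1  1  1  2  0  0  0  0  0
So g(21) = 0.

0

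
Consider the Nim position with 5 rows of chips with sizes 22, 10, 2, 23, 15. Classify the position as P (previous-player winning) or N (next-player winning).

N-position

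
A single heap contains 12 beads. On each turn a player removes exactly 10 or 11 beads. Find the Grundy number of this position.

1

Compute g(0), g(1), … for moves {10, 11}:
g(0) = mex{} = 0
g(1) = mex{} = 0
g(2) = mex{} = 0
g(3) = mex{} = 0
g(4) = mex{} = 0
g(5) = mex{} = 0
g(6) = mex{} = 0
g(7) = mex{} = 0
g(8) = mex{} = 0
g(9) = mex{} = 0
g(10) = mex{0} = 1
g(11) = mex{0} = 1
g(12) = mex{0} = 1
So g(12) = 1.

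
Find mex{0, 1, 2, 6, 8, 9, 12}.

The values 0, 1, 2 are all present; 3 is the first non-negative integer missing from the set.

3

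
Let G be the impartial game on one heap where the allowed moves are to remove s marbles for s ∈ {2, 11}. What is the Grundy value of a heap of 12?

Compute g(0), g(1), … for moves {2, 11}:
k:     0  1  2  3  4  5  6  7  8  9 10 11 12
g(k):  0  0  1  1  0  0  1  1  0  0  1  1  2
So g(12) = 2.

2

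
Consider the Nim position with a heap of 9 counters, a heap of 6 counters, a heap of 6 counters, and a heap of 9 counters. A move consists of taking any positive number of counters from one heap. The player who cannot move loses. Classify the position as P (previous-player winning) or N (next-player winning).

Nim-sum: 9 XOR 6 XOR 6 XOR 9 = 0.
The nim-sum is 0, so this is a P-position: the player to move is in a losing position under optimal play.

P-position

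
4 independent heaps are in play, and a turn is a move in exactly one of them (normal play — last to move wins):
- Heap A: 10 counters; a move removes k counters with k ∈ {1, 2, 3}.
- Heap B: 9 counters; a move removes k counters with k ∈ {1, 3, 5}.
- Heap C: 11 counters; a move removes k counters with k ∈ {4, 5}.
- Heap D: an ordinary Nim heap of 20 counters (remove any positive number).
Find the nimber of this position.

Grundy values for heap A (subtraction set {1, 2, 3}):
g(0) = mex{} = 0
g(1) = mex{0} = 1
g(2) = mex{0,1} = 2
g(3) = mex{0,1,2} = 3
g(4) = mex{1,2,3} = 0
g(5) = mex{0,2,3} = 1
g(6) = mex{0,1,3} = 2
g(7) = mex{0,1,2} = 3
g(8) = mex{1,2,3} = 0
g(9) = mex{0,2,3} = 1
g(10) = mex{0,1,3} = 2
So g(10) = 2.
For heap B, compute g(0), g(1), … with moves {1, 3, 5}:
g(0) = mex{} = 0
g(1) = mex{0} = 1
g(2) = mex{1} = 0
g(3) = mex{0} = 1
g(4) = mex{1} = 0
g(5) = mex{0} = 1
g(6) = mex{1} = 0
g(7) = mex{0} = 1
g(8) = mex{1} = 0
g(9) = mex{0} = 1
So g(9) = 1.
Grundy values for heap C (subtraction set {4, 5}):
k:     0  1  2  3  4  5  6  7  8  9 10 11
g(k):  0  0  0  0  1  1  1  1  2  0  0  0
So g(11) = 0.
Heap D is a plain Nim heap of size 20, so its Grundy value is 20.
The value of a disjunctive sum is the nim-sum of the parts.
Combined value = 2 XOR 1 XOR 0 XOR 20 = 23.

23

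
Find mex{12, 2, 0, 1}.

3

The values 0, 1, 2 are all present; 3 is the first non-negative integer missing from the set.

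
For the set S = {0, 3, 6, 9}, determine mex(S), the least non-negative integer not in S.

1

0 is in the set but 1 is not, so the mex is 1.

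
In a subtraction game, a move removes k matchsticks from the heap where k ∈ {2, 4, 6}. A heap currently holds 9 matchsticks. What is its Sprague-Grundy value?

Build the Grundy sequence with g(k) = mex{g(k−s) : s ∈ {2, 4, 6}, s ≤ k}:
k:     0  1  2  3  4  5  6  7  8  9
g(k):  0  0  1  1  2  2  3  3  0  0
So g(9) = 0.

0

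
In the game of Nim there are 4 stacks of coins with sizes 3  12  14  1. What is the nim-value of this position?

0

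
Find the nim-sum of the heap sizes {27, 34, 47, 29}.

11

Compute the nim-sum pairwise:
27 ⊕ 34 = 57
57 ⊕ 47 = 22
22 ⊕ 29 = 11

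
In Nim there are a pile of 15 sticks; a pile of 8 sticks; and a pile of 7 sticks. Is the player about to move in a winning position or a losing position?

Losing position

Compute the nim-sum pairwise:
15 XOR 8 = 7
7 XOR 7 = 0
The nim-sum is 0, so this is a P-position: the player to move is in a losing position under optimal play.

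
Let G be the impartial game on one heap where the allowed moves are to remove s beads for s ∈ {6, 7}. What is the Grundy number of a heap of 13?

Compute g(0), g(1), … for moves {6, 7}:
k:     0  1  2  3  4  5  6  7  8  9 10 11 12 13
g(k):  0  0  0  0  0  0  1  1  1  1  1  1  2  0
So g(13) = 0.

0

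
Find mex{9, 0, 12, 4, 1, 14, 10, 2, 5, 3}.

6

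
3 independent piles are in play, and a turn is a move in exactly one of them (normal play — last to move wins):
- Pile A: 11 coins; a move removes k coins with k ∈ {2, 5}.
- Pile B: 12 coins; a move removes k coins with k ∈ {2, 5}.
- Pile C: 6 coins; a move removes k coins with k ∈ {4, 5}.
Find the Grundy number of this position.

Build the Grundy sequence for pile A with g(k) = mex{g(k−s) : s ∈ {2, 5}, s ≤ k}:
g(0) = mex{} = 0
g(1) = mex{} = 0
g(2) = mex{0} = 1
g(3) = mex{0} = 1
g(4) = mex{1} = 0
g(5) = mex{0,1} = 2
g(6) = mex{0} = 1
g(7) = mex{1,2} = 0
g(8) = mex{1} = 0
g(9) = mex{0} = 1
g(10) = mex{0,2} = 1
g(11) = mex{1} = 0
So g(11) = 0.
Grundy values for pile B (subtraction set {2, 5}):
g(0) = mex{} = 0
g(1) = mex{} = 0
g(2) = mex{0} = 1
g(3) = mex{0} = 1
g(4) = mex{1} = 0
g(5) = mex{0,1} = 2
g(6) = mex{0} = 1
g(7) = mex{1,2} = 0
g(8) = mex{1} = 0
g(9) = mex{0} = 1
g(10) = mex{0,2} = 1
g(11) = mex{1} = 0
g(12) = mex{0,1} = 2
So g(12) = 2.
Build the Grundy sequence for pile C with g(k) = mex{g(k−s) : s ∈ {4, 5}, s ≤ k}:
k:     0  1  2  3  4  5  6
g(k):  0  0  0  0  1  1  1
So g(6) = 1.
By the Sprague-Grundy theorem, the Grundy value of a sum of independent games is the XOR of the component values.
Combined value = 0 XOR 2 XOR 1 = 3.

3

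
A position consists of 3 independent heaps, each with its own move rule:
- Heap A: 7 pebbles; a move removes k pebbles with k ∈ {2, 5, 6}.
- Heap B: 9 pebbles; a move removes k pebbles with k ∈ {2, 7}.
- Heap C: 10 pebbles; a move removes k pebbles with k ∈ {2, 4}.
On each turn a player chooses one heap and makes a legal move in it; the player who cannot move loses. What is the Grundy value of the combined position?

For heap A, compute g(0), g(1), … with moves {2, 5, 6}:
g(0) = mex{} = 0
g(1) = mex{} = 0
g(2) = mex{0} = 1
g(3) = mex{0} = 1
g(4) = mex{1} = 0
g(5) = mex{0,1} = 2
g(6) = mex{0} = 1
g(7) = mex{0,1,2} = 3
So g(7) = 3.
For heap B, compute g(0), g(1), … with moves {2, 7}:
g(0) = mex{} = 0
g(1) = mex{} = 0
g(2) = mex{0} = 1
g(3) = mex{0} = 1
g(4) = mex{1} = 0
g(5) = mex{1} = 0
g(6) = mex{0} = 1
g(7) = mex{0} = 1
g(8) = mex{0,1} = 2
g(9) = mex{1} = 0
So g(9) = 0.
Build the Grundy sequence for heap C with g(k) = mex{g(k−s) : s ∈ {2, 4}, s ≤ k}:
g(0) = mex{} = 0
g(1) = mex{} = 0
g(2) = mex{0} = 1
g(3) = mex{0} = 1
g(4) = mex{0,1} = 2
g(5) = mex{0,1} = 2
g(6) = mex{1,2} = 0
g(7) = mex{1,2} = 0
g(8) = mex{0,2} = 1
g(9) = mex{0,2} = 1
g(10) = mex{0,1} = 2
So g(10) = 2.
By the Sprague-Grundy theorem, the Grundy value of a sum of independent games is the XOR of the component values.
Combined value = 3 XOR 0 XOR 2 = 1.

1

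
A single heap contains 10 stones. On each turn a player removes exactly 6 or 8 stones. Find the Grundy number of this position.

Compute g(0), g(1), … for moves {6, 8}:
g(0) = mex{} = 0
g(1) = mex{} = 0
g(2) = mex{} = 0
g(3) = mex{} = 0
g(4) = mex{} = 0
g(5) = mex{} = 0
g(6) = mex{0} = 1
g(7) = mex{0} = 1
g(8) = mex{0} = 1
g(9) = mex{0} = 1
g(10) = mex{0} = 1
So g(10) = 1.

1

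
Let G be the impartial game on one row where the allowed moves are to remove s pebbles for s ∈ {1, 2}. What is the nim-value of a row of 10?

1

Grundy values for subtraction set {1, 2}:
k:     0  1  2  3  4  5  6  7  8  9 10
g(k):  0  1  2  0  1  2  0  1  2  0  1
So g(10) = 1.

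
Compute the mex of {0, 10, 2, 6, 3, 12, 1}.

4

The values 0, 1, 2, 3 are all present; 4 is the first non-negative integer missing from the set.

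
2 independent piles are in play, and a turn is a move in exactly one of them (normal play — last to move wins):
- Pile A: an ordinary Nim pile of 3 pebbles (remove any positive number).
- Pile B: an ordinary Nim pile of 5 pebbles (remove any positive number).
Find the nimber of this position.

6

Pile A is a plain Nim pile of size 3, so its Grundy value is 3.
Pile B is a plain Nim pile of size 5, so its Grundy value is 5.
The value of a disjunctive sum is the nim-sum of the parts.
Combined value = 3 ⊕ 5 = 6.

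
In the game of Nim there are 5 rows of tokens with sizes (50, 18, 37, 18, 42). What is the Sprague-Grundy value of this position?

61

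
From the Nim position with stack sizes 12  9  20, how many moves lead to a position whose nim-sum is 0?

1

In binary:
  01100  (12)
  01001  (9)
  10100  (20)
  -----
  10001  (17)
The overall nim-sum is X = 17. A stack of size p has a winning move iff p XOR X < p (reduce it to p XOR X).
  12: 12 XOR 17 = 29 ≥ 12 — no move.
  9: 9 XOR 17 = 24 ≥ 9 — no move.
  20: 20 XOR 17 = 5 < 20 — winning move (to 5).
That gives 1 winning move.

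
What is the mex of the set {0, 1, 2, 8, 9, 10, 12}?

3

The values 0, 1, 2 are all present; 3 is the first non-negative integer missing from the set.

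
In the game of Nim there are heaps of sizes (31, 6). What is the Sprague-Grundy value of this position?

Nim-sum: 31 ^ 6 = 25.

25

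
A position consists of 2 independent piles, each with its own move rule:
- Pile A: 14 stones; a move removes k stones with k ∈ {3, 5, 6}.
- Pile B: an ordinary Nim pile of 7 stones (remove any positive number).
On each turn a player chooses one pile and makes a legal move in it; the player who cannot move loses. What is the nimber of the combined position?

6

For pile A, compute g(0), g(1), … with moves {3, 5, 6}:
g(0) = mex{} = 0
g(1) = mex{} = 0
g(2) = mex{} = 0
g(3) = mex{0} = 1
g(4) = mex{0} = 1
g(5) = mex{0} = 1
g(6) = mex{0,1} = 2
g(7) = mex{0,1} = 2
g(8) = mex{0,1} = 2
g(9) = mex{1,2} = 0
g(10) = mex{1,2} = 0
g(11) = mex{1,2} = 0
g(12) = mex{0,2} = 1
g(13) = mex{0,2} = 1
g(14) = mex{0,2} = 1
So g(14) = 1.
Pile B is a plain Nim pile of size 7, so its Grundy value is 7.
The value of a disjunctive sum is the nim-sum of the parts.
Combined value = 1 XOR 7 = 6.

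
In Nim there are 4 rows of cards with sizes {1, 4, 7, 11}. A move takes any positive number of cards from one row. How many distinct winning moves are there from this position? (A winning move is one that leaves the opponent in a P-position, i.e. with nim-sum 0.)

1

Compute the nim-sum pairwise:
1 XOR 4 = 5
5 XOR 7 = 2
2 XOR 11 = 9
The overall nim-sum is X = 9. A row of size p has a winning move iff p XOR X < p (reduce it to p XOR X).
  1: 1 XOR 9 = 8 ≥ 1 — no move.
  4: 4 XOR 9 = 13 ≥ 4 — no move.
  7: 7 XOR 9 = 14 ≥ 7 — no move.
  11: 11 XOR 9 = 2 < 11 — winning move (to 2).
That gives 1 winning move.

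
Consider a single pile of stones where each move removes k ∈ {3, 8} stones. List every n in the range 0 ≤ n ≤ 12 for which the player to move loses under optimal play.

0, 1, 2, 6, 7, 11, 12

Grundy values for subtraction set {3, 8}:
g(0) = mex{} = 0
g(1) = mex{} = 0
g(2) = mex{} = 0
g(3) = mex{0} = 1
g(4) = mex{0} = 1
g(5) = mex{0} = 1
g(6) = mex{1} = 0
g(7) = mex{1} = 0
g(8) = mex{0,1} = 2
g(9) = mex{0} = 1
g(10) = mex{0} = 1
g(11) = mex{1,2} = 0
g(12) = mex{1} = 0
The P-positions (g = 0) in 0..12 are 0, 1, 2, 6, 7, 11, 12.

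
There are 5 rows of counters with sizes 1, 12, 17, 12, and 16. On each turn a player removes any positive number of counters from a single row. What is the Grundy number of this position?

In binary:
  00001  (1)
  01100  (12)
  10001  (17)
  01100  (12)
  10000  (16)
  -----
  00000  (0)

0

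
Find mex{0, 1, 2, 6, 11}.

The values 0, 1, 2 are all present; 3 is the first non-negative integer missing from the set.

3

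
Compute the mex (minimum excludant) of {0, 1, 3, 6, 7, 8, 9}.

2

The values 0, 1 are all present; 2 is the first non-negative integer missing from the set.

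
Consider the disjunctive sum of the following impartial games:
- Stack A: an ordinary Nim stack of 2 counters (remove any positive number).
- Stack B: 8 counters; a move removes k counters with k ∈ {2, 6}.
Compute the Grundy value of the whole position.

Stack A is a plain Nim stack of size 2, so its Grundy value is 2.
Grundy values for stack B (subtraction set {2, 6}):
g(0) = mex{} = 0
g(1) = mex{} = 0
g(2) = mex{0} = 1
g(3) = mex{0} = 1
g(4) = mex{1} = 0
g(5) = mex{1} = 0
g(6) = mex{0} = 1
g(7) = mex{0} = 1
g(8) = mex{1} = 0
So g(8) = 0.
The value of a disjunctive sum is the nim-sum of the parts.
Combined value = 2 XOR 0 = 2.

2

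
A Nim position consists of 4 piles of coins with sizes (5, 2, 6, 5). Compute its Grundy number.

4

Nim-sum: 5 ^ 2 ^ 6 ^ 5 = 4.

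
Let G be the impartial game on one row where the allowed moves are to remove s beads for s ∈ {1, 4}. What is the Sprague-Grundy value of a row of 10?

Grundy values for subtraction set {1, 4}:
g(0) = mex{} = 0
g(1) = mex{0} = 1
g(2) = mex{1} = 0
g(3) = mex{0} = 1
g(4) = mex{0,1} = 2
g(5) = mex{1,2} = 0
g(6) = mex{0} = 1
g(7) = mex{1} = 0
g(8) = mex{0,2} = 1
g(9) = mex{0,1} = 2
g(10) = mex{1,2} = 0
So g(10) = 0.

0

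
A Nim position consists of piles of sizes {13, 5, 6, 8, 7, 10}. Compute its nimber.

11

In binary:
  1101  (13)
  0101  (5)
  0110  (6)
  1000  (8)
  0111  (7)
  1010  (10)
  ----
  1011  (11)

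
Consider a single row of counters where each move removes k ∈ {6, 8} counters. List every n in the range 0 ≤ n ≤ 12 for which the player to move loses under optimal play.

0, 1, 2, 3, 4, 5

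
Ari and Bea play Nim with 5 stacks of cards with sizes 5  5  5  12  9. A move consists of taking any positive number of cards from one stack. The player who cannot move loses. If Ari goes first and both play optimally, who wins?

Bea wins

Nim-sum: 5 XOR 5 XOR 5 XOR 12 XOR 9 = 0.
The nim-sum is 0, so this is a P-position: the player to move is in a losing position under optimal play; Ari is about to move from it and so loses — Bea wins.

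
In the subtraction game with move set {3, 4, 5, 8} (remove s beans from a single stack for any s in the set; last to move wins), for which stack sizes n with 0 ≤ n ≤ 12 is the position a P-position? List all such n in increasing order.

0, 1, 2, 11, 12

Build the Grundy sequence with g(k) = mex{g(k−s) : s ∈ {3, 4, 5, 8}, s ≤ k}:
k:     0  1  2  3  4  5  6  7  8  9 10 11 12
g(k):  0  0  0  1  1  1  2  2  2  3  3  0  0
The P-positions (g = 0) in 0..12 are 0, 1, 2, 11, 12.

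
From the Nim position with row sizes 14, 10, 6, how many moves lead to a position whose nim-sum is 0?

3

Bitwise XOR of the heap sizes:
  1110  (14)
  1010  (10)
  0110  (6)
  ----
  0010  (2)
The overall nim-sum is X = 2. A row of size p has a winning move iff p XOR X < p (reduce it to p XOR X).
  14: 14 XOR 2 = 12 < 14 — winning move (to 12).
  10: 10 XOR 2 = 8 < 10 — winning move (to 8).
  6: 6 XOR 2 = 4 < 6 — winning move (to 4).
That gives 3 winning moves.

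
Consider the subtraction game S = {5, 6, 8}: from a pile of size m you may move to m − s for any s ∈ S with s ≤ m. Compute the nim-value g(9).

Compute g(0), g(1), … for moves {5, 6, 8}:
k:     0  1  2  3  4  5  6  7  8  9
g(k):  0  0  0  0  0  1  1  1  1  1
So g(9) = 1.

1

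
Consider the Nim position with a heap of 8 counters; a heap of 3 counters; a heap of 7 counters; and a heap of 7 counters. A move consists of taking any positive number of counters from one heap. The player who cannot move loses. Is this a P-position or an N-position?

N-position

Bitwise XOR of the heap sizes:
  1000  (8)
  0011  (3)
  0111  (7)
  0111  (7)
  ----
  1011  (11)
The nim-sum is 11 ≠ 0, so this is an N-position: the player to move can win.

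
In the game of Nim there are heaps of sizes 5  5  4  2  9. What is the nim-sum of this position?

15

Write each in binary and XOR column by column:
  0101  (5)
  0101  (5)
  0100  (4)
  0010  (2)
  1001  (9)
  ----
  1111  (15)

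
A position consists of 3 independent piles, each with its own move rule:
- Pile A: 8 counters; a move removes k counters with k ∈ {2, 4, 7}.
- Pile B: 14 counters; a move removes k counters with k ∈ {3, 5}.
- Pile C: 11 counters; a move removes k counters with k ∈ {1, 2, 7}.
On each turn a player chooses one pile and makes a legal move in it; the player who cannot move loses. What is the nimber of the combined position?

For pile A, compute g(0), g(1), … with moves {2, 4, 7}:
g(0) = mex{} = 0
g(1) = mex{} = 0
g(2) = mex{0} = 1
g(3) = mex{0} = 1
g(4) = mex{0,1} = 2
g(5) = mex{0,1} = 2
g(6) = mex{1,2} = 0
g(7) = mex{0,1,2} = 3
g(8) = mex{0,2} = 1
So g(8) = 1.
Build the Grundy sequence for pile B with g(k) = mex{g(k−s) : s ∈ {3, 5}, s ≤ k}:
k:     0  1  2  3  4  5  6  7  8  9 10 11 12 13 14
g(k):  0  0  0  1  1  1  2  2  0  0  0  1  1  1  2
So g(14) = 2.
For pile C, compute g(0), g(1), … with moves {1, 2, 7}:
g(0) = mex{} = 0
g(1) = mex{0} = 1
g(2) = mex{0,1} = 2
g(3) = mex{1,2} = 0
g(4) = mex{0,2} = 1
g(5) = mex{0,1} = 2
g(6) = mex{1,2} = 0
g(7) = mex{0,2} = 1
g(8) = mex{0,1} = 2
g(9) = mex{1,2} = 0
g(10) = mex{0,2} = 1
g(11) = mex{0,1} = 2
So g(11) = 2.
By the Sprague-Grundy theorem, the Grundy value of a sum of independent games is the XOR of the component values.
Combined value = 1 ⊕ 2 ⊕ 2 = 1.

1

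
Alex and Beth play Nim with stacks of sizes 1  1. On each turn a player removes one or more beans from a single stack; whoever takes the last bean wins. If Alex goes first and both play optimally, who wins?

Nim-sum: 1 ⊕ 1 = 0.
The nim-sum is 0, so this is a P-position: the player to move is in a losing position under optimal play; Alex is about to move from it and so loses — Beth wins.

Beth wins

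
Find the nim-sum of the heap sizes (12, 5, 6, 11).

4

Compute the nim-sum pairwise:
12 ^ 5 = 9
9 ^ 6 = 15
15 ^ 11 = 4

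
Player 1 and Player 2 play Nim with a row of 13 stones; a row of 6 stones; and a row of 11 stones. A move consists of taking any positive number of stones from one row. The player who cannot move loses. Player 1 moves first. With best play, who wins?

Nim-sum: 13 XOR 6 XOR 11 = 0.
The nim-sum is 0, so this is a P-position: the player to move is in a losing position under optimal play; Player 1 is about to move from it and so loses — Player 2 wins.

Player 2 wins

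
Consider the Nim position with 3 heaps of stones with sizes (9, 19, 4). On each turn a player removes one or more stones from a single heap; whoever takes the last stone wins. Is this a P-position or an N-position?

N-position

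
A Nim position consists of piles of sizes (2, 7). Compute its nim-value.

5

Nim-sum: 2 XOR 7 = 5.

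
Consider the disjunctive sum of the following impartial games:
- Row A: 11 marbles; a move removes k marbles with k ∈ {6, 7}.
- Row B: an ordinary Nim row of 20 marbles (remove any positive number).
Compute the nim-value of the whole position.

For row A, compute g(0), g(1), … with moves {6, 7}:
g(0) = mex{} = 0
g(1) = mex{} = 0
g(2) = mex{} = 0
g(3) = mex{} = 0
g(4) = mex{} = 0
g(5) = mex{} = 0
g(6) = mex{0} = 1
g(7) = mex{0} = 1
g(8) = mex{0} = 1
g(9) = mex{0} = 1
g(10) = mex{0} = 1
g(11) = mex{0} = 1
So g(11) = 1.
Row B is a plain Nim row of size 20, so its Grundy value is 20.
The value of a disjunctive sum is the nim-sum of the parts.
Combined value = 1 XOR 20 = 21.

21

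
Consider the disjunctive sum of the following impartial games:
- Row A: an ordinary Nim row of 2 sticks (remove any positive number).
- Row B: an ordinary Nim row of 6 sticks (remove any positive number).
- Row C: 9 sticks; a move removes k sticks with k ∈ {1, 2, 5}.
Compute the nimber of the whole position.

Row A is a plain Nim row of size 2, so its Grundy value is 2.
Row B is a plain Nim row of size 6, so its Grundy value is 6.
Grundy values for row C (subtraction set {1, 2, 5}):
g(0) = mex{} = 0
g(1) = mex{0} = 1
g(2) = mex{0,1} = 2
g(3) = mex{1,2} = 0
g(4) = mex{0,2} = 1
g(5) = mex{0,1} = 2
g(6) = mex{1,2} = 0
g(7) = mex{0,2} = 1
g(8) = mex{0,1} = 2
g(9) = mex{1,2} = 0
So g(9) = 0.
The value of a disjunctive sum is the nim-sum of the parts.
Combined value = 2 ⊕ 6 ⊕ 0 = 4.

4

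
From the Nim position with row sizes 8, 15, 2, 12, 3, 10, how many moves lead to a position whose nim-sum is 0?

Compute the nim-sum pairwise:
8 ^ 15 = 7
7 ^ 2 = 5
5 ^ 12 = 9
9 ^ 3 = 10
10 ^ 10 = 0
The nim-sum is already 0, so every move leaves a nonzero nim-sum — there are no winning moves.

0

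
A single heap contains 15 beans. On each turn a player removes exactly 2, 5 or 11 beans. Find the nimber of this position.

2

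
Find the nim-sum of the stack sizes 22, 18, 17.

21

Compute the nim-sum pairwise:
22 ⊕ 18 = 4
4 ⊕ 17 = 21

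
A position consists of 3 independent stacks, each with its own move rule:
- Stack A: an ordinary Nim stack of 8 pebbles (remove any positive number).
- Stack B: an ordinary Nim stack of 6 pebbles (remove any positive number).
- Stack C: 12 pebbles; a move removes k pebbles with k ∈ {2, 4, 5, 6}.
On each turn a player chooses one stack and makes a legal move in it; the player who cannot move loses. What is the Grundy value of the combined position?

12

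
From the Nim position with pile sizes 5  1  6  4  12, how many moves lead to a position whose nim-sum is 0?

1

Nim-sum: 5 ⊕ 1 ⊕ 6 ⊕ 4 ⊕ 12 = 10.
The overall nim-sum is X = 10. A pile of size p has a winning move iff p XOR X < p (reduce it to p XOR X).
  5: 5 XOR 10 = 15 ≥ 5 — no move.
  1: 1 XOR 10 = 11 ≥ 1 — no move.
  6: 6 XOR 10 = 12 ≥ 6 — no move.
  4: 4 XOR 10 = 14 ≥ 4 — no move.
  12: 12 XOR 10 = 6 < 12 — winning move (to 6).
That gives 1 winning move.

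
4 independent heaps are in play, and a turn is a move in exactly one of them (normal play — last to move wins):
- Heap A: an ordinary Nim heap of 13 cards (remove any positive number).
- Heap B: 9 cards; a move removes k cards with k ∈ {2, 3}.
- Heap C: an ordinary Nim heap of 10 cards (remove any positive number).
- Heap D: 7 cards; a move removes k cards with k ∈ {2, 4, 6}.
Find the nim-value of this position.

6

Heap A is a plain Nim heap of size 13, so its Grundy value is 13.
For heap B, compute g(0), g(1), … with moves {2, 3}:
g(0) = mex{} = 0
g(1) = mex{} = 0
g(2) = mex{0} = 1
g(3) = mex{0} = 1
g(4) = mex{0,1} = 2
g(5) = mex{1} = 0
g(6) = mex{1,2} = 0
g(7) = mex{0,2} = 1
g(8) = mex{0} = 1
g(9) = mex{0,1} = 2
So g(9) = 2.
Heap C is a plain Nim heap of size 10, so its Grundy value is 10.
Build the Grundy sequence for heap D with g(k) = mex{g(k−s) : s ∈ {2, 4, 6}, s ≤ k}:
g(0) = mex{} = 0
g(1) = mex{} = 0
g(2) = mex{0} = 1
g(3) = mex{0} = 1
g(4) = mex{0,1} = 2
g(5) = mex{0,1} = 2
g(6) = mex{0,1,2} = 3
g(7) = mex{0,1,2} = 3
So g(7) = 3.
The value of a disjunctive sum is the nim-sum of the parts.
Combined value = 13 XOR 2 XOR 10 XOR 3 = 6.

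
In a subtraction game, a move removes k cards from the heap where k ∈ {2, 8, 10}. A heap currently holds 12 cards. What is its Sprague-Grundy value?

2

Grundy values for subtraction set {2, 8, 10}:
k:     0  1  2  3  4  5  6  7  8  9 10 11 12
g(k):  0  0  1  1  0  0  1  1  2  2  3  3  2
So g(12) = 2.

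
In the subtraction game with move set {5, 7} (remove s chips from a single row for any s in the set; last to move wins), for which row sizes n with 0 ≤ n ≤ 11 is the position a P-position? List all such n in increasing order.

0, 1, 2, 3, 4

Compute g(0), g(1), … for moves {5, 7}:
g(0) = mex{} = 0
g(1) = mex{} = 0
g(2) = mex{} = 0
g(3) = mex{} = 0
g(4) = mex{} = 0
g(5) = mex{0} = 1
g(6) = mex{0} = 1
g(7) = mex{0} = 1
g(8) = mex{0} = 1
g(9) = mex{0} = 1
g(10) = mex{0,1} = 2
g(11) = mex{0,1} = 2
The P-positions (g = 0) in 0..11 are 0, 1, 2, 3, 4.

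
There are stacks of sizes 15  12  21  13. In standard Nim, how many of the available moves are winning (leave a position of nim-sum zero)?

Nim-sum: 15 ⊕ 12 ⊕ 21 ⊕ 13 = 27.
The overall nim-sum is X = 27. A stack of size p has a winning move iff p XOR X < p (reduce it to p XOR X).
  15: 15 XOR 27 = 20 ≥ 15 — no move.
  12: 12 XOR 27 = 23 ≥ 12 — no move.
  21: 21 XOR 27 = 14 < 21 — winning move (to 14).
  13: 13 XOR 27 = 22 ≥ 13 — no move.
That gives 1 winning move.

1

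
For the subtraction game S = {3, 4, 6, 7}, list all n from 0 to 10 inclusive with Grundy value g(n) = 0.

0, 1, 2, 10

Grundy values for subtraction set {3, 4, 6, 7}:
g(0) = mex{} = 0
g(1) = mex{} = 0
g(2) = mex{} = 0
g(3) = mex{0} = 1
g(4) = mex{0} = 1
g(5) = mex{0} = 1
g(6) = mex{0,1} = 2
g(7) = mex{0,1} = 2
g(8) = mex{0,1} = 2
g(9) = mex{0,1,2} = 3
g(10) = mex{1,2} = 0
The P-positions (g = 0) in 0..10 are 0, 1, 2, 10.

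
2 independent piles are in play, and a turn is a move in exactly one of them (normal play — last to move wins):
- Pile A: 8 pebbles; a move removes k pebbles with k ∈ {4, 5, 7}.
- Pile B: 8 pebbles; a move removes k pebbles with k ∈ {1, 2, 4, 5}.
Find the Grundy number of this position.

0

For pile A, compute g(0), g(1), … with moves {4, 5, 7}:
k:     0  1  2  3  4  5  6  7  8
g(k):  0  0  0  0  1  1  1  1  2
So g(8) = 2.
Build the Grundy sequence for pile B with g(k) = mex{g(k−s) : s ∈ {1, 2, 4, 5}, s ≤ k}:
g(0) = mex{} = 0
g(1) = mex{0} = 1
g(2) = mex{0,1} = 2
g(3) = mex{1,2} = 0
g(4) = mex{0,2} = 1
g(5) = mex{0,1} = 2
g(6) = mex{1,2} = 0
g(7) = mex{0,2} = 1
g(8) = mex{0,1} = 2
So g(8) = 2.
The value of a disjunctive sum is the nim-sum of the parts.
Combined value = 2 ⊕ 2 = 0.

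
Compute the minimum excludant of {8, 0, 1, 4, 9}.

2

The values 0, 1 are all present; 2 is the first non-negative integer missing from the set.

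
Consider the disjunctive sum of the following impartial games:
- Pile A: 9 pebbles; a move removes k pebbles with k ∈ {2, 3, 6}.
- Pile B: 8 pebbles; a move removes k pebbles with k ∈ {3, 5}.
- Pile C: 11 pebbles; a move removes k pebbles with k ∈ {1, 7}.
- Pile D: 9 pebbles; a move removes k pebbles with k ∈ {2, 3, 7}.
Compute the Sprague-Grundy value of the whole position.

Grundy values for pile A (subtraction set {2, 3, 6}):
k:     0  1  2  3  4  5  6  7  8  9
g(k):  0  0  1  1  2  0  3  1  2  0
So g(9) = 0.
For pile B, compute g(0), g(1), … with moves {3, 5}:
g(0) = mex{} = 0
g(1) = mex{} = 0
g(2) = mex{} = 0
g(3) = mex{0} = 1
g(4) = mex{0} = 1
g(5) = mex{0} = 1
g(6) = mex{0,1} = 2
g(7) = mex{0,1} = 2
g(8) = mex{1} = 0
So g(8) = 0.
Build the Grundy sequence for pile C with g(k) = mex{g(k−s) : s ∈ {1, 7}, s ≤ k}:
g(0) = mex{} = 0
g(1) = mex{0} = 1
g(2) = mex{1} = 0
g(3) = mex{0} = 1
g(4) = mex{1} = 0
g(5) = mex{0} = 1
g(6) = mex{1} = 0
g(7) = mex{0} = 1
g(8) = mex{1} = 0
g(9) = mex{0} = 1
g(10) = mex{1} = 0
g(11) = mex{0} = 1
So g(11) = 1.
For pile D, compute g(0), g(1), … with moves {2, 3, 7}:
k:     0  1  2  3  4  5  6  7  8  9
g(k):  0  0  1  1  2  0  0  1  1  2
So g(9) = 2.
By the Sprague-Grundy theorem, the Grundy value of a sum of independent games is the XOR of the component values.
Combined value = 0 XOR 0 XOR 1 XOR 2 = 3.

3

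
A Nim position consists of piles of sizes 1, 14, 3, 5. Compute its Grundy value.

9

Nim-sum: 1 ⊕ 14 ⊕ 3 ⊕ 5 = 9.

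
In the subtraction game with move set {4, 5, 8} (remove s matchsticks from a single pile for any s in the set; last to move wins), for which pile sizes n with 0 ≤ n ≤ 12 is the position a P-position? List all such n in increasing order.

0, 1, 2, 3, 12

Compute g(0), g(1), … for moves {4, 5, 8}:
g(0) = mex{} = 0
g(1) = mex{} = 0
g(2) = mex{} = 0
g(3) = mex{} = 0
g(4) = mex{0} = 1
g(5) = mex{0} = 1
g(6) = mex{0} = 1
g(7) = mex{0} = 1
g(8) = mex{0,1} = 2
g(9) = mex{0,1} = 2
g(10) = mex{0,1} = 2
g(11) = mex{0,1} = 2
g(12) = mex{1,2} = 0
The P-positions (g = 0) in 0..12 are 0, 1, 2, 3, 12.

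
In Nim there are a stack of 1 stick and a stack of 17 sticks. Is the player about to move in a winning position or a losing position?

Winning position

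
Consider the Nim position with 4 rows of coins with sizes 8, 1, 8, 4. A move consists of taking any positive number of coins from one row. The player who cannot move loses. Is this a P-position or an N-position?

Bitwise XOR of the heap sizes:
  1000  (8)
  0001  (1)
  1000  (8)
  0100  (4)
  ----
  0101  (5)
The nim-sum is 5 ≠ 0, so this is an N-position: the player to move can win.

N-position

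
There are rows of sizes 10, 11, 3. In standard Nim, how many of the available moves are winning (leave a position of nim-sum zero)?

3

Nim-sum: 10 ^ 11 ^ 3 = 2.
The overall nim-sum is X = 2. A row of size p has a winning move iff p XOR X < p (reduce it to p XOR X).
  10: 10 XOR 2 = 8 < 10 — winning move (to 8).
  11: 11 XOR 2 = 9 < 11 — winning move (to 9).
  3: 3 XOR 2 = 1 < 3 — winning move (to 1).
That gives 3 winning moves.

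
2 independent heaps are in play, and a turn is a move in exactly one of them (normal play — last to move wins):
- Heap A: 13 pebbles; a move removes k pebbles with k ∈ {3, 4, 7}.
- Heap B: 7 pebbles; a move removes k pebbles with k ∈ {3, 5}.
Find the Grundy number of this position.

3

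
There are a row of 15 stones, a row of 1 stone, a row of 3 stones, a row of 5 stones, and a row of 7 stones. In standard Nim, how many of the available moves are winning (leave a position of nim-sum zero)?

Nim-sum: 15 ^ 1 ^ 3 ^ 5 ^ 7 = 15.
The overall nim-sum is X = 15. A row of size p has a winning move iff p XOR X < p (reduce it to p XOR X).
  15: 15 XOR 15 = 0 < 15 — winning move (to 0).
  1: 1 XOR 15 = 14 ≥ 1 — no move.
  3: 3 XOR 15 = 12 ≥ 3 — no move.
  5: 5 XOR 15 = 10 ≥ 5 — no move.
  7: 7 XOR 15 = 8 ≥ 7 — no move.
That gives 1 winning move.

1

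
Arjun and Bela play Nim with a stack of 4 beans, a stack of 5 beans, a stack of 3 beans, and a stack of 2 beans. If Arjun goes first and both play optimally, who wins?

Bela wins

Bitwise XOR of the heap sizes:
  100  (4)
  101  (5)
  011  (3)
  010  (2)
  ---
  000  (0)
The nim-sum is 0, so this is a P-position: the player to move is in a losing position under optimal play; Arjun is about to move from it and so loses — Bela wins.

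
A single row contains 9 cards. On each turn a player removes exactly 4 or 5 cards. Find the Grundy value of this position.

0

Compute g(0), g(1), … for moves {4, 5}:
k:     0  1  2  3  4  5  6  7  8  9
g(k):  0  0  0  0  1  1  1  1  2  0
So g(9) = 0.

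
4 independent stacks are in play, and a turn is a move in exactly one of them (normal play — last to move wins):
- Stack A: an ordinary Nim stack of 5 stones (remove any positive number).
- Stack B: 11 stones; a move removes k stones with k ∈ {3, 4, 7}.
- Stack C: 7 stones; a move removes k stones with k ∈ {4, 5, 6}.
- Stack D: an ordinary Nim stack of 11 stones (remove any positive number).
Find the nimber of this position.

Stack A is a plain Nim stack of size 5, so its Grundy value is 5.
Build the Grundy sequence for stack B with g(k) = mex{g(k−s) : s ∈ {3, 4, 7}, s ≤ k}:
g(0) = mex{} = 0
g(1) = mex{} = 0
g(2) = mex{} = 0
g(3) = mex{0} = 1
g(4) = mex{0} = 1
g(5) = mex{0} = 1
g(6) = mex{0,1} = 2
g(7) = mex{0,1} = 2
g(8) = mex{0,1} = 2
g(9) = mex{0,1,2} = 3
g(10) = mex{1,2} = 0
g(11) = mex{1,2} = 0
So g(11) = 0.
For stack C, compute g(0), g(1), … with moves {4, 5, 6}:
g(0) = mex{} = 0
g(1) = mex{} = 0
g(2) = mex{} = 0
g(3) = mex{} = 0
g(4) = mex{0} = 1
g(5) = mex{0} = 1
g(6) = mex{0} = 1
g(7) = mex{0} = 1
So g(7) = 1.
Stack D is a plain Nim stack of size 11, so its Grundy value is 11.
The value of a disjunctive sum is the nim-sum of the parts.
Combined value = 5 ⊕ 0 ⊕ 1 ⊕ 11 = 15.

15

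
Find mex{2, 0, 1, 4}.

The values 0, 1, 2 are all present; 3 is the first non-negative integer missing from the set.

3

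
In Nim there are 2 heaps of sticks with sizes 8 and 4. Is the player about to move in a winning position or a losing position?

In binary:
  1000  (8)
  0100  (4)
  ----
  1100  (12)
The nim-sum is 12 ≠ 0, so this is an N-position: the player to move can win.

Winning position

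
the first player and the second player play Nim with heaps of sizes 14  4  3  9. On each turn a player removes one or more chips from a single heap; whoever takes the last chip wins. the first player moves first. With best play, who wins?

Write each in binary and XOR column by column:
  1110  (14)
  0100  (4)
  0011  (3)
  1001  (9)
  ----
  0000  (0)
The nim-sum is 0, so this is a P-position: the player to move is in a losing position under optimal play; the first player is about to move from it and so loses — the second player wins.

the second player wins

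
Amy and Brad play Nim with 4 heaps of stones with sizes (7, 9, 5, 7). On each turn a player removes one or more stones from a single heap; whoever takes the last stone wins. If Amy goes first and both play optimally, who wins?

Bitwise XOR of the heap sizes:
  0111  (7)
  1001  (9)
  0101  (5)
  0111  (7)
  ----
  1100  (12)
The nim-sum is 12 ≠ 0, so this is an N-position: the player to move can win; Amy has a winning move.

Amy wins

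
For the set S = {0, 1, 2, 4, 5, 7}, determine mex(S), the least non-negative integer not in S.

The values 0, 1, 2 are all present; 3 is the first non-negative integer missing from the set.

3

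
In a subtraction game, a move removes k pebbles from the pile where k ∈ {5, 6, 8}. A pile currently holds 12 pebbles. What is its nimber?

2

Compute g(0), g(1), … for moves {5, 6, 8}:
k:     0  1  2  3  4  5  6  7  8  9 10 11 12
g(k):  0  0  0  0  0  1  1  1  1  1  2  2  2
So g(12) = 2.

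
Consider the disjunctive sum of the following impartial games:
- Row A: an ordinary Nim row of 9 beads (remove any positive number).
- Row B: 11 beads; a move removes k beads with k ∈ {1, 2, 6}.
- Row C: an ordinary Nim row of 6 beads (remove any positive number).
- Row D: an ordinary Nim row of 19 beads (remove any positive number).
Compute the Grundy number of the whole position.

Row A is a plain Nim row of size 9, so its Grundy value is 9.
Build the Grundy sequence for row B with g(k) = mex{g(k−s) : s ∈ {1, 2, 6}, s ≤ k}:
g(0) = mex{} = 0
g(1) = mex{0} = 1
g(2) = mex{0,1} = 2
g(3) = mex{1,2} = 0
g(4) = mex{0,2} = 1
g(5) = mex{0,1} = 2
g(6) = mex{0,1,2} = 3
g(7) = mex{1,2,3} = 0
g(8) = mex{0,2,3} = 1
g(9) = mex{0,1} = 2
g(10) = mex{1,2} = 0
g(11) = mex{0,2} = 1
So g(11) = 1.
Row C is a plain Nim row of size 6, so its Grundy value is 6.
Row D is a plain Nim row of size 19, so its Grundy value is 19.
By the Sprague-Grundy theorem, the Grundy value of a sum of independent games is the XOR of the component values.
Combined value = 9 XOR 1 XOR 6 XOR 19 = 29.

29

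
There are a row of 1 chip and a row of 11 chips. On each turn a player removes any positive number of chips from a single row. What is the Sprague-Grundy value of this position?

10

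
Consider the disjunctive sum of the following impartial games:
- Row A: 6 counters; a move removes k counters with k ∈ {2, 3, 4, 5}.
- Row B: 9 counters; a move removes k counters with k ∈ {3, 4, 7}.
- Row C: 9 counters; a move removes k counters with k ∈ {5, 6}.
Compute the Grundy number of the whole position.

Grundy values for row A (subtraction set {2, 3, 4, 5}):
k:     0  1  2  3  4  5  6
g(k):  0  0  1  1  2  2  3
So g(6) = 3.
Grundy values for row B (subtraction set {3, 4, 7}):
g(0) = mex{} = 0
g(1) = mex{} = 0
g(2) = mex{} = 0
g(3) = mex{0} = 1
g(4) = mex{0} = 1
g(5) = mex{0} = 1
g(6) = mex{0,1} = 2
g(7) = mex{0,1} = 2
g(8) = mex{0,1} = 2
g(9) = mex{0,1,2} = 3
So g(9) = 3.
Build the Grundy sequence for row C with g(k) = mex{g(k−s) : s ∈ {5, 6}, s ≤ k}:
g(0) = mex{} = 0
g(1) = mex{} = 0
g(2) = mex{} = 0
g(3) = mex{} = 0
g(4) = mex{} = 0
g(5) = mex{0} = 1
g(6) = mex{0} = 1
g(7) = mex{0} = 1
g(8) = mex{0} = 1
g(9) = mex{0} = 1
So g(9) = 1.
By the Sprague-Grundy theorem, the Grundy value of a sum of independent games is the XOR of the component values.
Combined value = 3 ⊕ 3 ⊕ 1 = 1.

1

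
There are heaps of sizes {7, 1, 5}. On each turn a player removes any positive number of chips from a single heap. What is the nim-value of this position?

3

Bitwise XOR of the heap sizes:
  111  (7)
  001  (1)
  101  (5)
  ---
  011  (3)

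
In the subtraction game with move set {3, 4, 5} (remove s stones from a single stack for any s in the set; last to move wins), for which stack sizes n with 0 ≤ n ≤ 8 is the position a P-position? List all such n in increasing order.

0, 1, 2, 8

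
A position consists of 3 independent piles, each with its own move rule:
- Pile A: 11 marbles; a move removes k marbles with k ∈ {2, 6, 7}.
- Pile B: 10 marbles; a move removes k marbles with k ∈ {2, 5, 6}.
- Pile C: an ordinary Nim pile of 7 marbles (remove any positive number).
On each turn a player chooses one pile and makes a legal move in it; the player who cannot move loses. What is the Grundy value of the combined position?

7

Grundy values for pile A (subtraction set {2, 6, 7}):
k:     0  1  2  3  4  5  6  7  8  9 10 11
g(k):  0  0  1  1  0  0  1  1  2  0  3  1
So g(11) = 1.
Grundy values for pile B (subtraction set {2, 5, 6}):
k:     0  1  2  3  4  5  6  7  8  9 10
g(k):  0  0  1  1  0  2  1  3  0  2  1
So g(10) = 1.
Pile C is a plain Nim pile of size 7, so its Grundy value is 7.
The value of a disjunctive sum is the nim-sum of the parts.
Combined value = 1 XOR 1 XOR 7 = 7.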